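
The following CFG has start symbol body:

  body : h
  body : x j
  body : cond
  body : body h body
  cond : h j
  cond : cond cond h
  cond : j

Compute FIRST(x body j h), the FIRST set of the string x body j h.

{ x }

x is a terminal; add {x} and stop.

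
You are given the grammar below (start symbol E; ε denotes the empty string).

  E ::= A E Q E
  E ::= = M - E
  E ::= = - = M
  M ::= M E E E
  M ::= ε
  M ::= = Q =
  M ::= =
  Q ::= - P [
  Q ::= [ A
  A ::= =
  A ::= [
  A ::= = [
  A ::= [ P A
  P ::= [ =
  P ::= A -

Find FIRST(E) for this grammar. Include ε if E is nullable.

{ =, [ }

From E ::= A E Q E: add FIRST(A) = { =, [ }.
E ::= = M - E contributes {=}.
E ::= = - = M contributes {=}.
Union: FIRST(E) = { =, [ }.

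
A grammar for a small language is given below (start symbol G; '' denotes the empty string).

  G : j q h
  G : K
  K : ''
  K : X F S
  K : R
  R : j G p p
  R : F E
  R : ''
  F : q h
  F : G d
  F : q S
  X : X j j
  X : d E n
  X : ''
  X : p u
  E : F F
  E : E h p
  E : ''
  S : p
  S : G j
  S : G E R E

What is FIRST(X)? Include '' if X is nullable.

{ d, j, p, '' }

From X : X j j: X nullable, take FIRST(X) ∪ {j} = { d, j, p }.
X : d E n contributes {d}.
X : '' contributes ''.
X : p u contributes {p}.
Union: FIRST(X) = { d, j, p, '' }.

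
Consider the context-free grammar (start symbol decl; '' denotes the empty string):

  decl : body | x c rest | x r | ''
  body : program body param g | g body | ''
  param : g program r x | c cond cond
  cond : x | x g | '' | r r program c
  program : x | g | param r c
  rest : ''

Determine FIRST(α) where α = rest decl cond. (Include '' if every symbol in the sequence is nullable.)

Add FIRST(rest)\{''} = {  }; rest is nullable, continue.
Add FIRST(decl)\{''} = { c, g, x }; decl is nullable, continue.
Add FIRST(cond)\{''} = { r, x }; cond is nullable, continue.
Every symbol is nullable, so include ''.

{ c, g, r, x, '' }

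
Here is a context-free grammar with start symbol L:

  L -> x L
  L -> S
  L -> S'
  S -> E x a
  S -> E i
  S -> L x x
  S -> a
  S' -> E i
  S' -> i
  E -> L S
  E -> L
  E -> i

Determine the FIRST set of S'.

{ a, i, x }

From S' -> E i: add FIRST(E) = { a, i, x }.
S' -> i contributes {i}.
Union: FIRST(S') = { a, i, x }.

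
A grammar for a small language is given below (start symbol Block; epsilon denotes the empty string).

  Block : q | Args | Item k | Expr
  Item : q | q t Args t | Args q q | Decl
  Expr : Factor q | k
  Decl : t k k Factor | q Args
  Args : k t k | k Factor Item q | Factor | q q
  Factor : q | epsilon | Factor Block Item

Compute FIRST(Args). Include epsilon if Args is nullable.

Args : k t k contributes {k}.
Args : k Factor Item q contributes {k}.
From Args : Factor: add FIRST(Factor) = { k, q, t, epsilon } (including epsilon since Factor is nullable).
Args : q q contributes {q}.
Union: FIRST(Args) = { k, q, t, epsilon }.

{ k, q, t, epsilon }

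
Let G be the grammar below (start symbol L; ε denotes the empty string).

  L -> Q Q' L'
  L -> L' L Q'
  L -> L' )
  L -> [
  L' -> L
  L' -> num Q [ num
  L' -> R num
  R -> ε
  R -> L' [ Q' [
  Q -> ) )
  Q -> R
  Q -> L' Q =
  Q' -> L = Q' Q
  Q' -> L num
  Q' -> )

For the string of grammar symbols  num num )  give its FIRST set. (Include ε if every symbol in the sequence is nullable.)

num is a terminal; add {num} and stop.

{ num }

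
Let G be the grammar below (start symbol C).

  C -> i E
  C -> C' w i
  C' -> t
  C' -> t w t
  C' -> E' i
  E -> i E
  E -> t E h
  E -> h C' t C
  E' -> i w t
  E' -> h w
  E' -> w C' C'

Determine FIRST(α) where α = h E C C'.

{ h }

h is a terminal; add {h} and stop.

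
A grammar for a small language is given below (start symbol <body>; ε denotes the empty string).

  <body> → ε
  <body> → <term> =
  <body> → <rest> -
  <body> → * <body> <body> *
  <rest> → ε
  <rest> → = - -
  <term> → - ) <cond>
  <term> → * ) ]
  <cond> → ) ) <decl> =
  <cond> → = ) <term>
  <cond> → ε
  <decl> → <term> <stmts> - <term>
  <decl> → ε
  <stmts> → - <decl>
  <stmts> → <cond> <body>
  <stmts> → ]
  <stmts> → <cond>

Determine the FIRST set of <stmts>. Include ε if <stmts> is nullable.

{ ), *, -, =, ], ε }

<stmts> → - <decl> contributes {-}.
From <stmts> → <cond> <body>: <cond>, <body> nullable, take FIRST(<cond>) ∪ FIRST(<body>) = { ), *, -, = }; also ε since the whole RHS is nullable.
<stmts> → ] contributes {]}.
From <stmts> → <cond>: add FIRST(<cond>) = { ), =, ε } (including ε since <cond> is nullable).
Union: FIRST(<stmts>) = { ), *, -, =, ], ε }.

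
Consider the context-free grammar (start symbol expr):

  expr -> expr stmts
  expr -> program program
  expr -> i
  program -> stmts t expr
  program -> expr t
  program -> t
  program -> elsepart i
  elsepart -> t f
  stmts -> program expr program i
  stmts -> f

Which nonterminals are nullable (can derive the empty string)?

{ } (none)

No nonterminal has an empty production or an RHS whose symbols are all nullable.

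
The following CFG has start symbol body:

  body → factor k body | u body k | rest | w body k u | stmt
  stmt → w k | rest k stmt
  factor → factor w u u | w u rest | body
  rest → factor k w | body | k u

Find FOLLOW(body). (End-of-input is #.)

body is the start symbol, so # ∈ FOLLOW(body).
In body → factor k body: body is at the end, add FOLLOW(body) = { #, k, w }.
In body → u body k: add FIRST(k) = { k }.
In body → w body k u: add FIRST(k u) = { k }.
In factor → body: body is at the end, add FOLLOW(factor) = { k, w }.
In rest → body: body is at the end, add FOLLOW(rest) = { #, k, w }.
Union: FOLLOW(body) = { #, k, w }.

{ #, k, w }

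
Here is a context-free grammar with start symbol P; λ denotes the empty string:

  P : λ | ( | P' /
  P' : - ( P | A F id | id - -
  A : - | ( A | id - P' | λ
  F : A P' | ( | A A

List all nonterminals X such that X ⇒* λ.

Directly nullable (have an λ-production): P, A.
F : A A with every symbol nullable, so F is nullable.
No other nonterminal has a production whose RHS symbols are all nullable.

{ A, F, P }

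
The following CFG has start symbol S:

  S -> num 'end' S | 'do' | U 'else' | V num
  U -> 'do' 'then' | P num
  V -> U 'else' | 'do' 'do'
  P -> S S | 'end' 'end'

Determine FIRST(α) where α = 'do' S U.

'do' is a terminal; add {'do'} and stop.

{ 'do' }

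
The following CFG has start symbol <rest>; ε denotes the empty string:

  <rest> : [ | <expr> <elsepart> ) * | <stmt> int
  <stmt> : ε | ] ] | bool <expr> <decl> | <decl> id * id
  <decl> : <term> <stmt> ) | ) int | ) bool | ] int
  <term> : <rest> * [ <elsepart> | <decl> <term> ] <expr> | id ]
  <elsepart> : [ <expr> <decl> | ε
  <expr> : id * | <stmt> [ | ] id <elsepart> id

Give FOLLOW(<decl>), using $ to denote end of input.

{ ), [, ], bool, id, int }

In <stmt> : bool <expr> <decl>: <decl> is at the end, add FOLLOW(<stmt>) = { ), [, int }.
In <stmt> : <decl> id * id: add FIRST(id * id) = { id }.
In <term> : <decl> <term> ] <expr>: add FIRST(<term> ] <expr>) = { ), [, ], bool, id, int }.
In <elsepart> : [ <expr> <decl>: <decl> is at the end, add FOLLOW(<elsepart>) = { ), [, ], bool, id, int }.
Union: FOLLOW(<decl>) = { ), [, ], bool, id, int }.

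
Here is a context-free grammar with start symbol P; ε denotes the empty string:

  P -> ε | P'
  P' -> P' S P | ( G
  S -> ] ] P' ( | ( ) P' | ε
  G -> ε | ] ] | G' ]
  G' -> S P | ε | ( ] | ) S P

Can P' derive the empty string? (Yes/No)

No

Nullable nonterminals: G, G', P, S.
No production of P' has an RHS whose symbols are all nullable, so P' is not nullable.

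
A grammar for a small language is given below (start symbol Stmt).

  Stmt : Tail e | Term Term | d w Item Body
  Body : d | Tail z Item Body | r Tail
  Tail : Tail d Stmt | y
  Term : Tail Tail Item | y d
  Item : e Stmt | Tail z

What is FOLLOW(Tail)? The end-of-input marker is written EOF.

{ EOF, d, e, r, y, z }

In Stmt : Tail e: add FIRST(e) = { e }.
In Body : Tail z Item Body: add FIRST(z Item Body) = { z }.
In Body : r Tail: Tail is at the end, add FOLLOW(Body) = { EOF, d, e, r, y, z }.
In Tail : Tail d Stmt: add FIRST(d Stmt) = { d }.
In Term : Tail Tail Item: add FIRST(Tail Item) = { y }.
In Term : Tail Tail Item: add FIRST(Item) = { e, y }.
In Item : Tail z: add FIRST(z) = { z }.
Union: FOLLOW(Tail) = { EOF, d, e, r, y, z }.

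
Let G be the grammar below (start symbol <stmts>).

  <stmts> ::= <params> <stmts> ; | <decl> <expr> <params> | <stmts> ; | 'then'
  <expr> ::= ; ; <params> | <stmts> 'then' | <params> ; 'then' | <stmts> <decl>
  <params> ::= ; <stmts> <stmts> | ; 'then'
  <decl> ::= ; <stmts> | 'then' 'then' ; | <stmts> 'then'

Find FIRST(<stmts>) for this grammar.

{ 'then', ; }

From <stmts> ::= <params> <stmts> ;: add FIRST(<params>) = { ; }.
From <stmts> ::= <decl> <expr> <params>: add FIRST(<decl>) = { 'then', ; }.
From <stmts> ::= <stmts> ;: add FIRST(<stmts>) = { 'then', ; }.
<stmts> ::= 'then' contributes {'then'}.
Union: FIRST(<stmts>) = { 'then', ; }.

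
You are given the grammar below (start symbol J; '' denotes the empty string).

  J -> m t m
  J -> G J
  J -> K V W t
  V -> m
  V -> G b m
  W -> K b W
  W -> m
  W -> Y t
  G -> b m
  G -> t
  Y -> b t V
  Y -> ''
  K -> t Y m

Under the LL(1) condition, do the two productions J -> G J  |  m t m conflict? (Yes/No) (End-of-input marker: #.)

FIRST(G J) = { b, t } and FIRST(m t m) = { m }.
The FIRST sets are disjoint and neither alternative is nullable — no conflict.

No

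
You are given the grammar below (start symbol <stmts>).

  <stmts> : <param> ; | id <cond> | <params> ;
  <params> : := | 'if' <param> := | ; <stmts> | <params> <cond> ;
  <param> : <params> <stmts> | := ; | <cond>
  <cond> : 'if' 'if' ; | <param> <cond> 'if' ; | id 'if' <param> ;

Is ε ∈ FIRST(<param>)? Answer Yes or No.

No nonterminal in this grammar is nullable.
No production of <param> has an RHS whose symbols are all nullable, so <param> is not nullable.

No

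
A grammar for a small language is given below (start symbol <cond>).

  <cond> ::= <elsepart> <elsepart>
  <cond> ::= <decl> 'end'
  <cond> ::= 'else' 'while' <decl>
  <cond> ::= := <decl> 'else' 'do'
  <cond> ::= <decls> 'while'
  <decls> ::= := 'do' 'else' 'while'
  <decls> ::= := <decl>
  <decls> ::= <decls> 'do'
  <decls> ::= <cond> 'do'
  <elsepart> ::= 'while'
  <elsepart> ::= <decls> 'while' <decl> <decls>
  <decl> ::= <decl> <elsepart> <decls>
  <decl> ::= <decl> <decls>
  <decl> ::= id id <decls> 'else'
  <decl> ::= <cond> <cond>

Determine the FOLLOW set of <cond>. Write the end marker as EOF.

<cond> is the start symbol, so EOF ∈ FOLLOW(<cond>).
In <decls> ::= <cond> 'do': add FIRST('do') = { 'do' }.
In <decl> ::= <cond> <cond>: add FIRST(<cond>) = { 'else', 'while', :=, id }.
In <decl> ::= <cond> <cond>: <cond> is at the end, add FOLLOW(<decl>) = { EOF, 'do', 'else', 'end', 'while', :=, id }.
Union: FOLLOW(<cond>) = { EOF, 'do', 'else', 'end', 'while', :=, id }.

{ EOF, 'do', 'else', 'end', 'while', :=, id }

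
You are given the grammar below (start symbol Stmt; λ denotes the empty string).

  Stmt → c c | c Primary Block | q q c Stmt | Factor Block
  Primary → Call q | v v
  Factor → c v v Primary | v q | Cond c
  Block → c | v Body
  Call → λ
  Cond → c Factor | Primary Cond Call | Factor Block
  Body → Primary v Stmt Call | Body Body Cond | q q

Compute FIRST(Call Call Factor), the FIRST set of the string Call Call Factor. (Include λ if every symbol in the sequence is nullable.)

{ c, q, v }

Add FIRST(Call)\{λ} = {  }; Call is nullable, continue.
Add FIRST(Call)\{λ} = {  }; Call is nullable, continue.
Add FIRST(Factor) = { c, q, v }; Factor is not nullable, stop.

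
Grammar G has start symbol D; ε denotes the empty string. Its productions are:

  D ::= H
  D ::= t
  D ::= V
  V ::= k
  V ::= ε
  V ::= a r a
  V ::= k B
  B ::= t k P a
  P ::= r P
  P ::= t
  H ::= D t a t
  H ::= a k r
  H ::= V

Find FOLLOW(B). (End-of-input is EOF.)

{ EOF, t }

In V ::= k B: B is at the end, add FOLLOW(V) = { EOF, t }.
Union: FOLLOW(B) = { EOF, t }.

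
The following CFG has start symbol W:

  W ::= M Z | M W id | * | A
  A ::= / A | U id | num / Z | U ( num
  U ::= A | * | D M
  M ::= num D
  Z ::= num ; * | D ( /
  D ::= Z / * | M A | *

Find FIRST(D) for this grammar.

From D ::= Z / *: add FIRST(Z) = { *, num }.
From D ::= M A: add FIRST(M) = { num }.
D ::= * contributes {*}.
Union: FIRST(D) = { *, num }.

{ *, num }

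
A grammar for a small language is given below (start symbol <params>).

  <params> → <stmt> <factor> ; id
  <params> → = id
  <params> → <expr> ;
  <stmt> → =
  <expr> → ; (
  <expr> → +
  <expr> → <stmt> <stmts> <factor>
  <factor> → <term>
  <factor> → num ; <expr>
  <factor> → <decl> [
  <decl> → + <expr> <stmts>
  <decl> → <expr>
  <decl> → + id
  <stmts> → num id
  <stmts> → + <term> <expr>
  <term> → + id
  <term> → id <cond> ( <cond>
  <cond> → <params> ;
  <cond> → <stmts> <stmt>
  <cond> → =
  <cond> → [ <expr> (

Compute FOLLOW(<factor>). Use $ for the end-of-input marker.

In <params> → <stmt> <factor> ; id: add FIRST(; id) = { ; }.
In <expr> → <stmt> <stmts> <factor>: <factor> is at the end, add FOLLOW(<expr>) = { (, +, ;, =, [, id, num }.
Union: FOLLOW(<factor>) = { (, +, ;, =, [, id, num }.

{ (, +, ;, =, [, id, num }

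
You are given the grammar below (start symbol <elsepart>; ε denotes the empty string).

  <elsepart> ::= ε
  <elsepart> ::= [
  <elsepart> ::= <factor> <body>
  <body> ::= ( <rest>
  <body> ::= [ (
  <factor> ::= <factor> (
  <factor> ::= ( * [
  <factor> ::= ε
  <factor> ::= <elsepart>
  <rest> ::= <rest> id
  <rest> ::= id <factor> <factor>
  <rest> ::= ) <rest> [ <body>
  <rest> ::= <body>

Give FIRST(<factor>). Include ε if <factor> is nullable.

From <factor> ::= <factor> (: <factor> nullable, take FIRST(<factor>) ∪ {(} = { (, [ }.
<factor> ::= ( * [ contributes {(}.
<factor> ::= ε contributes ε.
From <factor> ::= <elsepart>: add FIRST(<elsepart>) = { (, [, ε } (including ε since <elsepart> is nullable).
Union: FIRST(<factor>) = { (, [, ε }.

{ (, [, ε }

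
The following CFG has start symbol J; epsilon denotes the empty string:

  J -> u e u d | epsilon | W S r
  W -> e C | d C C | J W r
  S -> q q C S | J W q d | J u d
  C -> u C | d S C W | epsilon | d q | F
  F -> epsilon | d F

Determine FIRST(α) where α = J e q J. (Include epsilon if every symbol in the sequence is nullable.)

Add FIRST(J)\{epsilon} = { d, e, u }; J is nullable, continue.
e is a terminal; add {e} and stop.

{ d, e, u }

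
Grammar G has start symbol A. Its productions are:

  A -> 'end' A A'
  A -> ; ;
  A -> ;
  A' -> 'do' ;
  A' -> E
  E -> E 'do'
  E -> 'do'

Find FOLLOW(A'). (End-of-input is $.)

In A -> 'end' A A': A' is at the end, add FOLLOW(A) = { $, 'do' }.
Union: FOLLOW(A') = { $, 'do' }.

{ $, 'do' }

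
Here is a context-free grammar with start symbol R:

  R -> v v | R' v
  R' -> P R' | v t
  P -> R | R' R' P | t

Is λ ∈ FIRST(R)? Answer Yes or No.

No

No nonterminal in this grammar is nullable.
No production of R has an RHS whose symbols are all nullable, so R is not nullable.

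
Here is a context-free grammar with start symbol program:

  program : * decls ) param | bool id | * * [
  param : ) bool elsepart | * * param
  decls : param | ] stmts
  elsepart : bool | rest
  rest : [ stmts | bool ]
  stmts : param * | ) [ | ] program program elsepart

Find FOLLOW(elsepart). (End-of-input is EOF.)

{ EOF, ), *, [, bool }

In param : ) bool elsepart: elsepart is at the end, add FOLLOW(param) = { EOF, ), *, [, bool }.
In stmts : ] program program elsepart: elsepart is at the end, add FOLLOW(stmts) = { EOF, ), *, [, bool }.
Union: FOLLOW(elsepart) = { EOF, ), *, [, bool }.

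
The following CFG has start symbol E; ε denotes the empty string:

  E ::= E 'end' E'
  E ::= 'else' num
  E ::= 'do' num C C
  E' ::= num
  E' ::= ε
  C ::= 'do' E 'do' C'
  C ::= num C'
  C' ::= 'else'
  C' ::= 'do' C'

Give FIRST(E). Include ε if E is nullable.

{ 'do', 'else' }

From E ::= E 'end' E': add FIRST(E) = { 'do', 'else' }.
E ::= 'else' num contributes {'else'}.
E ::= 'do' num C C contributes {'do'}.
Union: FIRST(E) = { 'do', 'else' }.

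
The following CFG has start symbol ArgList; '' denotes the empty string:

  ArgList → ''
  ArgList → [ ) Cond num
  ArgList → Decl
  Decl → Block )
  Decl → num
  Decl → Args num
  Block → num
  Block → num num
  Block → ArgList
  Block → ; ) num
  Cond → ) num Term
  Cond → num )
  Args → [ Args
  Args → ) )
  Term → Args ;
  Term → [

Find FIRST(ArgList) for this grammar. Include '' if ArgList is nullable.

{ ), ;, [, num, '' }

ArgList → '' contributes ''.
ArgList → [ ) Cond num contributes {[}.
From ArgList → Decl: add FIRST(Decl) = { ), ;, [, num }.
Union: FIRST(ArgList) = { ), ;, [, num, '' }.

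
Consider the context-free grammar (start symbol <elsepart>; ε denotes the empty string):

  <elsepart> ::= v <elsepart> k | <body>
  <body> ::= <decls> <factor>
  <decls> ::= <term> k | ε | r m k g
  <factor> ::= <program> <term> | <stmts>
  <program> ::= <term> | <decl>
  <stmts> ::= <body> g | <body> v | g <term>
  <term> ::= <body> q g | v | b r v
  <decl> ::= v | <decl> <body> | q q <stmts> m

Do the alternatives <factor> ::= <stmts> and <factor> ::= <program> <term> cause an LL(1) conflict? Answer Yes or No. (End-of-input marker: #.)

FIRST(<stmts>) = { b, g, q, r, v } and FIRST(<program> <term>) = { b, g, q, r, v }.
Both contain b, so the two alternatives are not disjoint — LL(1) conflict.

Yes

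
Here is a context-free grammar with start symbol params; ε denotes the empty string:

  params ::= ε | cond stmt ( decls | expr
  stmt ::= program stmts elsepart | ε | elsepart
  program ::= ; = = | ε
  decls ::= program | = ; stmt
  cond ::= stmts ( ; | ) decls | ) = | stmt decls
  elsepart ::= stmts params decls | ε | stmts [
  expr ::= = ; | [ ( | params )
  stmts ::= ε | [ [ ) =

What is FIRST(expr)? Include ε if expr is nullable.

expr ::= = ; contributes {=}.
expr ::= [ ( contributes {[}.
From expr ::= params ): params nullable, take FIRST(params) ∪ {)} = { (, ), ;, =, [ }.
Union: FIRST(expr) = { (, ), ;, =, [ }.

{ (, ), ;, =, [ }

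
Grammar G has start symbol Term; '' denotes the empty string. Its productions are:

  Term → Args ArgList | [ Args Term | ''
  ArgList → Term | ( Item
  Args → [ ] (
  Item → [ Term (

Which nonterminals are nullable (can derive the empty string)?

{ ArgList, Term }

Directly nullable (have an ''-production): Term.
ArgList → Term with every symbol nullable, so ArgList is nullable.
No other nonterminal has a production whose RHS symbols are all nullable.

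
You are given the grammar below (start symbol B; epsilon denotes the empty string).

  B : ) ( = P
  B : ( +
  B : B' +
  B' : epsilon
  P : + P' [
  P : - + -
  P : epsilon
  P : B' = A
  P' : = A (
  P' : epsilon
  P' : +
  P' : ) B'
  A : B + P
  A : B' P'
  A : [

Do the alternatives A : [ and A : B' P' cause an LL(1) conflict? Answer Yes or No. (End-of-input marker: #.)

No

FIRST([) = { [ } and FIRST(B' P') = { ), +, =, epsilon }.
The second is nullable but FOLLOW(A) = { #, (, + } is disjoint from FIRST of the first.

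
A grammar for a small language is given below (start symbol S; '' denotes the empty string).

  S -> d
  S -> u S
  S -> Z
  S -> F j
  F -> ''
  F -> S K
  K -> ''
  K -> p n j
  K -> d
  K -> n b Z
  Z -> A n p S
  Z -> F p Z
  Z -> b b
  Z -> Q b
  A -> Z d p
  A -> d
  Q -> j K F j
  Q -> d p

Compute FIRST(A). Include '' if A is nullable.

{ b, d, j, p, u }

From A -> Z d p: add FIRST(Z) = { b, d, j, p, u }.
A -> d contributes {d}.
Union: FIRST(A) = { b, d, j, p, u }.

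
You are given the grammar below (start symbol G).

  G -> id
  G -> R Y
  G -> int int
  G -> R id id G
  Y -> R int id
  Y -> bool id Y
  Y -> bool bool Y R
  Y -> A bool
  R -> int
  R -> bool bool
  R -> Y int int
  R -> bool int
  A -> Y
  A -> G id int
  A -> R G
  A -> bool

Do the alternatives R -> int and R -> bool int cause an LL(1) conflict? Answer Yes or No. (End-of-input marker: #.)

No

FIRST(int) = { int } and FIRST(bool int) = { bool }.
The FIRST sets are disjoint and neither alternative is nullable — no conflict.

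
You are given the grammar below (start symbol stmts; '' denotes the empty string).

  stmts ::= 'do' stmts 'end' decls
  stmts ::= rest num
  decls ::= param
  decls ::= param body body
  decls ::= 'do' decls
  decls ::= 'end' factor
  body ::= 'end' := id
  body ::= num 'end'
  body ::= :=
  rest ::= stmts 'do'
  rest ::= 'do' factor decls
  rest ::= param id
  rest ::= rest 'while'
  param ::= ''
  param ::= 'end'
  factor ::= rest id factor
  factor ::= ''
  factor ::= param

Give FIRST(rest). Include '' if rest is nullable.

{ 'do', 'end', id }

From rest ::= stmts 'do': add FIRST(stmts) = { 'do', 'end', id }.
rest ::= 'do' factor decls contributes {'do'}.
From rest ::= param id: param nullable, take FIRST(param) ∪ {id} = { 'end', id }.
From rest ::= rest 'while': add FIRST(rest) = { 'do', 'end', id }.
Union: FIRST(rest) = { 'do', 'end', id }.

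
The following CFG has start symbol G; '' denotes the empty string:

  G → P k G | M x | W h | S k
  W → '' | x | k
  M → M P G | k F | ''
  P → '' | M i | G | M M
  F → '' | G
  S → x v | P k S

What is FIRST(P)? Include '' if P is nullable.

{ h, i, k, x, '' }

P → '' contributes ''.
From P → M i: M nullable, take FIRST(M) ∪ {i} = { h, i, k, x }.
From P → G: add FIRST(G) = { h, i, k, x }.
From P → M M: M, M nullable, take FIRST(M) ∪ FIRST(M) = { h, i, k, x }; also '' since the whole RHS is nullable.
Union: FIRST(P) = { h, i, k, x, '' }.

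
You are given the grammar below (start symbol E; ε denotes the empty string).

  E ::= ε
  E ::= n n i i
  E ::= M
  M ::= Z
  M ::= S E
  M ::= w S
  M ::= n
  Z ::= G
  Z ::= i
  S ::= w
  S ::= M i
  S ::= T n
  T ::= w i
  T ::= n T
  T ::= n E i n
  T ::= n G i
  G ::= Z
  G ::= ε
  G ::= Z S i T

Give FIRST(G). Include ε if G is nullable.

From G ::= Z: add FIRST(Z) = { i, n, w, ε } (including ε since Z is nullable).
G ::= ε contributes ε.
From G ::= Z S i T: Z nullable, take FIRST(Z) ∪ FIRST(S) = { i, n, w }.
Union: FIRST(G) = { i, n, w, ε }.

{ i, n, w, ε }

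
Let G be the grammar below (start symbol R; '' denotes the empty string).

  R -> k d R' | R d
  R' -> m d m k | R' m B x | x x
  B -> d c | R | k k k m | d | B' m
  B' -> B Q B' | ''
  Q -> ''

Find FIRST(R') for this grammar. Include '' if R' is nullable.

R' -> m d m k contributes {m}.
From R' -> R' m B x: add FIRST(R') = { m, x }.
R' -> x x contributes {x}.
Union: FIRST(R') = { m, x }.

{ m, x }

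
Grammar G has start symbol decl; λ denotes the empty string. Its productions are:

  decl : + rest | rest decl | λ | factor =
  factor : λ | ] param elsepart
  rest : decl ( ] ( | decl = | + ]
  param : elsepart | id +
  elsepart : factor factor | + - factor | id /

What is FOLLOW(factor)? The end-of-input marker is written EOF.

In decl : factor =: add FIRST(=) = { = }.
In elsepart : factor factor: add FIRST(factor)\{λ} = { ] }.
  Since factor is nullable, also add FOLLOW(elsepart) = { +, =, ], id }.
In elsepart : factor factor: factor is at the end, add FOLLOW(elsepart) = { +, =, ], id }.
In elsepart : + - factor: factor is at the end, add FOLLOW(elsepart) = { +, =, ], id }.
Union: FOLLOW(factor) = { +, =, ], id }.

{ +, =, ], id }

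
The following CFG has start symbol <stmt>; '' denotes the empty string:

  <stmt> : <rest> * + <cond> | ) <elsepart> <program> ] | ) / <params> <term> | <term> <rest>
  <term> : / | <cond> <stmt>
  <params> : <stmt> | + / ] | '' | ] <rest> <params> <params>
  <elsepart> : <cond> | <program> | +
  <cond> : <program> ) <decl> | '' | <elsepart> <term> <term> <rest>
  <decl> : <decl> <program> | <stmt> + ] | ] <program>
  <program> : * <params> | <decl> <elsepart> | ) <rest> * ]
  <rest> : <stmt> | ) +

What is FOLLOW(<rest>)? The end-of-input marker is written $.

{ $, ), *, +, /, ] }

In <stmt> : <rest> * + <cond>: add FIRST(* + <cond>) = { * }.
In <stmt> : <term> <rest>: <rest> is at the end, add FOLLOW(<stmt>) = { $, ), *, +, /, ] }.
In <params> : ] <rest> <params> <params>: add FIRST(<params> <params>)\{''} = { ), *, +, /, ] }.
  Since <params> <params> is nullable, also add FOLLOW(<params>) = { $, ), *, +, /, ] }.
In <cond> : <elsepart> <term> <term> <rest>: <rest> is at the end, add FOLLOW(<cond>) = { $, ), *, +, /, ] }.
In <program> : ) <rest> * ]: add FIRST(* ]) = { * }.
Union: FOLLOW(<rest>) = { $, ), *, +, /, ] }.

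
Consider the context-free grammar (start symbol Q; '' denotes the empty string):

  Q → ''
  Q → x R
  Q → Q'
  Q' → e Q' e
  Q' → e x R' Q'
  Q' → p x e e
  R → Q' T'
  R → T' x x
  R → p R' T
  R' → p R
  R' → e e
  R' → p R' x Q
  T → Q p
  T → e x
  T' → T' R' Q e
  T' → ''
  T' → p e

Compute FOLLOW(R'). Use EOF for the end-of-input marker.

In Q' → e x R' Q': add FIRST(Q') = { e, p }.
In R → p R' T: add FIRST(T) = { e, p, x }.
In R' → p R' x Q: add FIRST(x Q) = { x }.
In T' → T' R' Q e: add FIRST(Q e) = { e, p, x }.
Union: FOLLOW(R') = { e, p, x }.

{ e, p, x }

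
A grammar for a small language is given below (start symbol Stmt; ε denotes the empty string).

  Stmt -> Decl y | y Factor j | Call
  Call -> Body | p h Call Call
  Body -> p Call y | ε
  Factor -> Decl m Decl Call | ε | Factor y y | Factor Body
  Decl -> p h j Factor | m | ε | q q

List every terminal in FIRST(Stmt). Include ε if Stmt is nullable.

{ m, p, q, y, ε }

From Stmt -> Decl y: Decl nullable, take FIRST(Decl) ∪ {y} = { m, p, q, y }.
Stmt -> y Factor j contributes {y}.
From Stmt -> Call: add FIRST(Call) = { p, ε } (including ε since Call is nullable).
Union: FIRST(Stmt) = { m, p, q, y, ε }.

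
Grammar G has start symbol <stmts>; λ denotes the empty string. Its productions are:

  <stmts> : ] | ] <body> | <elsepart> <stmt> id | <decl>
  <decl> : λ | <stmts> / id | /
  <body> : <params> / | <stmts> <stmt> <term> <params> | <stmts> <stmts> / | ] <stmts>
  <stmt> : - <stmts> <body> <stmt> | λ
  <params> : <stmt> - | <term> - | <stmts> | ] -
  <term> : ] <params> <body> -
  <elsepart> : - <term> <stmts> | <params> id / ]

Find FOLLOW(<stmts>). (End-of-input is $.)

{ $, -, /, ], id }

<stmts> is the start symbol, so $ ∈ FOLLOW(<stmts>).
In <decl> : <stmts> / id: add FIRST(/ id) = { / }.
In <body> : <stmts> <stmt> <term> <params>: add FIRST(<stmt> <term> <params>) = { -, ] }.
In <body> : <stmts> <stmts> /: add FIRST(<stmts> /) = { -, /, ], id }.
In <body> : <stmts> <stmts> /: add FIRST(/) = { / }.
In <body> : ] <stmts>: <stmts> is at the end, add FOLLOW(<body>) = { $, -, /, ], id }.
In <stmt> : - <stmts> <body> <stmt>: add FIRST(<body> <stmt>) = { -, /, ], id }.
In <params> : <stmts>: <stmts> is at the end, add FOLLOW(<params>) = { $, -, /, ], id }.
In <elsepart> : - <term> <stmts>: <stmts> is at the end, add FOLLOW(<elsepart>) = { -, id }.
Union: FOLLOW(<stmts>) = { $, -, /, ], id }.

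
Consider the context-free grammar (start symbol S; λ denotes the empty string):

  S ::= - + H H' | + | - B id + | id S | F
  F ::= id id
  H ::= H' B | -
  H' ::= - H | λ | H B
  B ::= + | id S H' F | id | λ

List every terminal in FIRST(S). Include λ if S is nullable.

{ +, -, id }

S ::= - + H H' contributes {-}.
S ::= + contributes {+}.
S ::= - B id + contributes {-}.
S ::= id S contributes {id}.
From S ::= F: add FIRST(F) = { id }.
Union: FIRST(S) = { +, -, id }.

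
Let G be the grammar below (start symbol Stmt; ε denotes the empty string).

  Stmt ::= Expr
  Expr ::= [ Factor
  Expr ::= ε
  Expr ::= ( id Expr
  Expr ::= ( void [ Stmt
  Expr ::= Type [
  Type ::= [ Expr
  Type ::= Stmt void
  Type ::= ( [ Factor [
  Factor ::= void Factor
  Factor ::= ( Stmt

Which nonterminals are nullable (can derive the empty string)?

{ Expr, Stmt }

Directly nullable (have an ε-production): Expr.
Stmt ::= Expr with every symbol nullable, so Stmt is nullable.
No other nonterminal has a production whose RHS symbols are all nullable.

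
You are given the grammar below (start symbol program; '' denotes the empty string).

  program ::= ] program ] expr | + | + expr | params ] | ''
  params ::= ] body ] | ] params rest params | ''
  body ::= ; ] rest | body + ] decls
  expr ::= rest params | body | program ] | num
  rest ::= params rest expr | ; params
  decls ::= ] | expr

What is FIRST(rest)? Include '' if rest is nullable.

From rest ::= params rest expr: params nullable, take FIRST(params) ∪ FIRST(rest) = { ;, ] }.
rest ::= ; params contributes {;}.
Union: FIRST(rest) = { ;, ] }.

{ ;, ] }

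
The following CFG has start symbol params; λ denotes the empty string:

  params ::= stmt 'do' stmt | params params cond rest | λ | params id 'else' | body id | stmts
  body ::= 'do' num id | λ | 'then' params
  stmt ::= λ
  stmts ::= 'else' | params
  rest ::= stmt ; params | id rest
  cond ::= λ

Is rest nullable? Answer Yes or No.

No

Nullable nonterminals: body, cond, params, stmt, stmts.
No production of rest has an RHS whose symbols are all nullable, so rest is not nullable.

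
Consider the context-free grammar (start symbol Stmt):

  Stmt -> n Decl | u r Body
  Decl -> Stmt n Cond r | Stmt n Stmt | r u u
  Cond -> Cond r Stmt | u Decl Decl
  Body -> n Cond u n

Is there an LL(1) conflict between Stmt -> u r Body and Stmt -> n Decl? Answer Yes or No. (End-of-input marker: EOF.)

No

FIRST(u r Body) = { u } and FIRST(n Decl) = { n }.
The FIRST sets are disjoint and neither alternative is nullable — no conflict.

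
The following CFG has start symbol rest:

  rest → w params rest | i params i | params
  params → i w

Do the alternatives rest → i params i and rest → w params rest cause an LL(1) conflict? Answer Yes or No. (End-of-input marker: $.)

No

FIRST(i params i) = { i } and FIRST(w params rest) = { w }.
The FIRST sets are disjoint and neither alternative is nullable — no conflict.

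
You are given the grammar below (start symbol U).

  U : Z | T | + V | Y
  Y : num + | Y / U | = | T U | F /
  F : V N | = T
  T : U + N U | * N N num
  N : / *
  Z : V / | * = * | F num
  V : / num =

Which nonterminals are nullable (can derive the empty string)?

{ } (none)

No nonterminal has an empty production or an RHS whose symbols are all nullable.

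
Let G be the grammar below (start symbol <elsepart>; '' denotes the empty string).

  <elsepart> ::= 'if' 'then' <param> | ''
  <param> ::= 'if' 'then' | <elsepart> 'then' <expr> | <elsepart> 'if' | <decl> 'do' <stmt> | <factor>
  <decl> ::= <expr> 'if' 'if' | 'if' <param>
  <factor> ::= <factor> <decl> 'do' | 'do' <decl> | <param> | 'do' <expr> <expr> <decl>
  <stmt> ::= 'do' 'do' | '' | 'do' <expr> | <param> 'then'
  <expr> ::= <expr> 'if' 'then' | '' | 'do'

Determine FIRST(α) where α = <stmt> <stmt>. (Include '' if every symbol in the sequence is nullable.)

{ 'do', 'if', 'then', '' }

Add FIRST(<stmt>)\{''} = { 'do', 'if', 'then' }; <stmt> is nullable, continue.
Add FIRST(<stmt>)\{''} = { 'do', 'if', 'then' }; <stmt> is nullable, continue.
Every symbol is nullable, so include ''.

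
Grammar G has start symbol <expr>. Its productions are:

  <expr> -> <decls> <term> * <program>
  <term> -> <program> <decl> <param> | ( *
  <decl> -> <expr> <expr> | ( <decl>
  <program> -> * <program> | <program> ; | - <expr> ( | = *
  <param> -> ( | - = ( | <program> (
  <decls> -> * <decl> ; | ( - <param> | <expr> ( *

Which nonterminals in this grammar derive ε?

{ } (none)

No nonterminal has an empty production or an RHS whose symbols are all nullable.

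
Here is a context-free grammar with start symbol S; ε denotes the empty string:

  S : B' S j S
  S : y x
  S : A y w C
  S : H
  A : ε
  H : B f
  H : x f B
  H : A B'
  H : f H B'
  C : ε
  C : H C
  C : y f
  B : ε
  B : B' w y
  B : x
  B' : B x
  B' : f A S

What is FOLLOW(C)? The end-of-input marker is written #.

{ #, f, j, w, x, y }

In S : A y w C: C is at the end, add FOLLOW(S) = { #, f, j, w, x, y }.
In C : H C: C is at the end, add FOLLOW(C) = { #, f, j, w, x, y }.
Union: FOLLOW(C) = { #, f, j, w, x, y }.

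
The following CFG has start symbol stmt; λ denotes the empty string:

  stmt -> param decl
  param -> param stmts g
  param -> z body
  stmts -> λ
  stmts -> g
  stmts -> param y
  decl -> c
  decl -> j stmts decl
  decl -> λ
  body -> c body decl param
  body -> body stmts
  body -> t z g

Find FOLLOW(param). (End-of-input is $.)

In stmt -> param decl: add FIRST(decl)\{λ} = { c, j }.
  Since decl is nullable, also add FOLLOW(stmt) = { $ }.
In param -> param stmts g: add FIRST(stmts g) = { g, z }.
In stmts -> param y: add FIRST(y) = { y }.
In body -> c body decl param: param is at the end, add FOLLOW(body) = { $, c, g, j, y, z }.
Union: FOLLOW(param) = { $, c, g, j, y, z }.

{ $, c, g, j, y, z }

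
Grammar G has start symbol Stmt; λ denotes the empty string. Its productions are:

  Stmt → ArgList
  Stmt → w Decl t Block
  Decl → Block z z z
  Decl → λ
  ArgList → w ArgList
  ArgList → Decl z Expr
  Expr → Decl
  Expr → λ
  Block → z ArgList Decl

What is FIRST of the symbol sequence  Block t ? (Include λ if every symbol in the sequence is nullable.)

Add FIRST(Block) = { z }; Block is not nullable, stop.

{ z }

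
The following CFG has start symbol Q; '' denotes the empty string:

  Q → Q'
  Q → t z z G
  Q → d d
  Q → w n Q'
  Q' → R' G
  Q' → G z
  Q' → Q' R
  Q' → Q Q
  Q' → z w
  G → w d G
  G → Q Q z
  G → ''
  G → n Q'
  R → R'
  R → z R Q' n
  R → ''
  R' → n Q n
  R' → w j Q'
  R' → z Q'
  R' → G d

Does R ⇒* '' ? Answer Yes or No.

Yes

R has an ''-production, so R ⇒ ''.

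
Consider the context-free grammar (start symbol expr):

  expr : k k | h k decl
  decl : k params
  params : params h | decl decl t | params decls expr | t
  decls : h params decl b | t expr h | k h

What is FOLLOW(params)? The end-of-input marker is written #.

{ #, b, h, k, t }

In decl : k params: params is at the end, add FOLLOW(decl) = { #, b, h, k, t }.
In params : params h: add FIRST(h) = { h }.
In params : params decls expr: add FIRST(decls expr) = { h, k, t }.
In decls : h params decl b: add FIRST(decl b) = { k }.
Union: FOLLOW(params) = { #, b, h, k, t }.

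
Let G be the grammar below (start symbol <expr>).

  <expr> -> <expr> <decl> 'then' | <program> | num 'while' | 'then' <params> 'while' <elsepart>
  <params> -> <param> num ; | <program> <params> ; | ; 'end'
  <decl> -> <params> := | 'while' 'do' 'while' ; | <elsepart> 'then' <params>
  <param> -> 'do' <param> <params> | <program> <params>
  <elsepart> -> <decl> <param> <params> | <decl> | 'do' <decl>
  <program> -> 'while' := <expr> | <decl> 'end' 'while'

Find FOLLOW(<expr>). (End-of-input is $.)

{ $, 'do', 'while', ; }

<expr> is the start symbol, so $ ∈ FOLLOW(<expr>).
In <expr> -> <expr> <decl> 'then': add FIRST(<decl> 'then') = { 'do', 'while', ; }.
In <program> -> 'while' := <expr>: <expr> is at the end, add FOLLOW(<program>) = { $, 'do', 'while', ; }.
Union: FOLLOW(<expr>) = { $, 'do', 'while', ; }.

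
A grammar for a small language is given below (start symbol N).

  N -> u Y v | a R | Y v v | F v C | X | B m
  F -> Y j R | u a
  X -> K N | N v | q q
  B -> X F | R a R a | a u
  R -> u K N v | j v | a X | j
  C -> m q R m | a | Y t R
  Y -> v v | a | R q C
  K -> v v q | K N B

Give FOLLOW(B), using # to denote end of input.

In N -> B m: add FIRST(m) = { m }.
In K -> K N B: B is at the end, add FOLLOW(K) = { a, j, q, u, v }.
Union: FOLLOW(B) = { a, j, m, q, u, v }.

{ a, j, m, q, u, v }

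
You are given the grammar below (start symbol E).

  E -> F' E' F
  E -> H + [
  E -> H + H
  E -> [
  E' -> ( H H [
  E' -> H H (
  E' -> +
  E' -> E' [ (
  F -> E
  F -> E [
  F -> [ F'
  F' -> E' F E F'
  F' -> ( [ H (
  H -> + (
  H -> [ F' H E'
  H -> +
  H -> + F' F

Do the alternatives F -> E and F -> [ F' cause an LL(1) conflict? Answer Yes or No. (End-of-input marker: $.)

FIRST(E) = { (, +, [ } and FIRST([ F') = { [ }.
Both contain [, so the two alternatives are not disjoint — LL(1) conflict.

Yes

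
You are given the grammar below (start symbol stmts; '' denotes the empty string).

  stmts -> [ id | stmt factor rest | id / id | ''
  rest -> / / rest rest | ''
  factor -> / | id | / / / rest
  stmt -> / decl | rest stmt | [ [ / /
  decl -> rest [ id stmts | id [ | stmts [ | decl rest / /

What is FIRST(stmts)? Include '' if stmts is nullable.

stmts -> [ id contributes {[}.
From stmts -> stmt factor rest: add FIRST(stmt) = { /, [ }.
stmts -> id / id contributes {id}.
stmts -> '' contributes ''.
Union: FIRST(stmts) = { /, [, id, '' }.

{ /, [, id, '' }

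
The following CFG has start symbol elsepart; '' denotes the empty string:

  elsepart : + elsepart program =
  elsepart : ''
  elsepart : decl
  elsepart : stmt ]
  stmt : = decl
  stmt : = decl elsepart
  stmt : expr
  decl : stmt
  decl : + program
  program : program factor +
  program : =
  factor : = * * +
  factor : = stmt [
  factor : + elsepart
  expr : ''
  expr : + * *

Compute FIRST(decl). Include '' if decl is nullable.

From decl : stmt: add FIRST(stmt) = { +, =, '' } (including '' since stmt is nullable).
decl : + program contributes {+}.
Union: FIRST(decl) = { +, =, '' }.

{ +, =, '' }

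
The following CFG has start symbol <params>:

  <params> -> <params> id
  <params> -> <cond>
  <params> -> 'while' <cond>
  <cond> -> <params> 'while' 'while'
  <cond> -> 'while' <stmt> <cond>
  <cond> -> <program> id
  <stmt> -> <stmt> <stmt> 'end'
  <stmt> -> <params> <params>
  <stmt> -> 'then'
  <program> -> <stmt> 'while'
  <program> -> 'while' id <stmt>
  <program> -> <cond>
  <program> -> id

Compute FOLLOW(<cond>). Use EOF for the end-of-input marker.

{ EOF, 'end', 'then', 'while', id }

In <params> -> <cond>: <cond> is at the end, add FOLLOW(<params>) = { EOF, 'end', 'then', 'while', id }.
In <params> -> 'while' <cond>: <cond> is at the end, add FOLLOW(<params>) = { EOF, 'end', 'then', 'while', id }.
In <cond> -> 'while' <stmt> <cond>: <cond> is at the end, add FOLLOW(<cond>) = { EOF, 'end', 'then', 'while', id }.
In <program> -> <cond>: <cond> is at the end, add FOLLOW(<program>) = { id }.
Union: FOLLOW(<cond>) = { EOF, 'end', 'then', 'while', id }.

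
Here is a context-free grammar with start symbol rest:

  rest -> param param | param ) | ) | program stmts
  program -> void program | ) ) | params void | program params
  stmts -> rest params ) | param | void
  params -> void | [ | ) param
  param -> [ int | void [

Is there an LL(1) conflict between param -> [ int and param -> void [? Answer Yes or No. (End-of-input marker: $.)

FIRST([ int) = { [ } and FIRST(void [) = { void }.
The FIRST sets are disjoint and neither alternative is nullable — no conflict.

No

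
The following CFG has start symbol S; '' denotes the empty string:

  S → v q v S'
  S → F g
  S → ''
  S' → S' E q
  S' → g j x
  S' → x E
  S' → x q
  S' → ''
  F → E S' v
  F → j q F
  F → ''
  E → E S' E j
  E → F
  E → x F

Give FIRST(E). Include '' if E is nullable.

{ g, j, q, v, x, '' }

From E → E S' E j: E, S', E nullable, take FIRST(E) ∪ FIRST(S') ∪ FIRST(E) ∪ {j} = { g, j, q, v, x }.
From E → F: add FIRST(F) = { g, j, q, v, x, '' } (including '' since F is nullable).
E → x F contributes {x}.
Union: FIRST(E) = { g, j, q, v, x, '' }.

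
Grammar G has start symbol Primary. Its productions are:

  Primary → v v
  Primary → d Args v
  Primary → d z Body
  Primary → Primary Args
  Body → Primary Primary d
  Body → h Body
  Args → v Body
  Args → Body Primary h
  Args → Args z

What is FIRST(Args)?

Args → v Body contributes {v}.
From Args → Body Primary h: add FIRST(Body) = { d, h, v }.
From Args → Args z: add FIRST(Args) = { d, h, v }.
Union: FIRST(Args) = { d, h, v }.

{ d, h, v }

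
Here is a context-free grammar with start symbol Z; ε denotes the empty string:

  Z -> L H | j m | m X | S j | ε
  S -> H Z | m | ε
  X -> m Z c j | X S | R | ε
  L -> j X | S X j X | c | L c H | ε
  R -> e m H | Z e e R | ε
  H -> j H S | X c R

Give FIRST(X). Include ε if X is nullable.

X -> m Z c j contributes {m}.
From X -> X S: X, S nullable, take FIRST(X) ∪ FIRST(S) = { c, e, j, m }; also ε since the whole RHS is nullable.
From X -> R: add FIRST(R) = { c, e, j, m, ε } (including ε since R is nullable).
X -> ε contributes ε.
Union: FIRST(X) = { c, e, j, m, ε }.

{ c, e, j, m, ε }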